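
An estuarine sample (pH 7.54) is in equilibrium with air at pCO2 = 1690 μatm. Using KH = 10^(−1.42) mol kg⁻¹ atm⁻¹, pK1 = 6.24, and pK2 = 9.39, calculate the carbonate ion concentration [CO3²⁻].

[CO2*] = KH · pCO2 = 10^(−1.42) × 1690×10^-6 = 6.425×10^-5 mol/kg
α₀ = 1/(1 + K1/[H⁺] + K1K2/[H⁺]²) = 1/(1 + 10^+1.30 + 10^-0.55) = 0.04709
DIC = [CO2*]/α₀ = 6.425×10^-5 / 0.04709 = 1.364 mmol/kg
[CO3²⁻] = α₂·DIC; α₂ = 0.01327, so [CO3²⁻] = 0.01327 × 1.364 = 0.0181 mmol/kg = 18.1 μmol/kg

[CO3²⁻] = 18.1 μmol/kg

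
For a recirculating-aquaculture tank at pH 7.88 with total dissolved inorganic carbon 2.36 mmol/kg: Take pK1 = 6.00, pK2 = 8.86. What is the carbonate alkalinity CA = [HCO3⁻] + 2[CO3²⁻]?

CA = [HCO3⁻] + 2[CO3²⁻] = (α₁ + 2α₂)·DIC
At pH 7.88: [H⁺]/K1 = 10^-1.88 = 0.013183, K2/[H⁺] = 10^-0.98 = 0.10471
α₁ = 1/(1 + 0.013183 + 0.10471) = 1/1.1179 = 0.8945; α₂ = α₁·K2/[H⁺] = 0.09367
α₁ + 2α₂ = 1.0819
CA = 1.0819 × 2.36 = 2.55 mmol/kg

CA = 2.55 mmol/kg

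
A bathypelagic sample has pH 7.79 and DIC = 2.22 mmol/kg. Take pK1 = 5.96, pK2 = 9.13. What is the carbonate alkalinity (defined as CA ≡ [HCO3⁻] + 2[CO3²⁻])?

CA = 2.28 mmol/kg

CA = [HCO3⁻] + 2[CO3²⁻] = (α₁ + 2α₂)·DIC
At pH 7.79: [H⁺]/K1 = 10^-1.83 = 0.014791, K2/[H⁺] = 10^-1.34 = 0.045709
α₁ = 1/(1 + 0.014791 + 0.045709) = 1/1.0605 = 0.9430; α₂ = α₁·K2/[H⁺] = 0.04310
α₁ + 2α₂ = 1.0292
CA = 1.0292 × 2.22 = 2.28 mmol/kg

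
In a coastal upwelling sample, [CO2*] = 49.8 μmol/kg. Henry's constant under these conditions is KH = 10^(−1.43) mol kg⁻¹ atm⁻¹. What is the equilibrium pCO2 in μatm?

KH = 10^(−1.43) = 3.715×10^-2 mol kg⁻¹ atm⁻¹
pCO2 = [CO2*]/KH = 49.8×10^-6 / 3.715×10^-2 = 1.34×10^-3 atm = 1340 μatm

pCO2 = 1340 μatm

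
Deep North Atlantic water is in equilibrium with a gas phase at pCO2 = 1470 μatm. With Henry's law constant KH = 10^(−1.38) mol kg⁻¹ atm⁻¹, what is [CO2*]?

[CO2*] = 61.3 μmol/kg

KH = 10^(−1.38) = 4.169×10^-2 mol kg⁻¹ atm⁻¹
[CO2*] = KH · pCO2 = 4.169×10^-2 × 1470×10^-6 atm = 6.13×10^-5 mol/kg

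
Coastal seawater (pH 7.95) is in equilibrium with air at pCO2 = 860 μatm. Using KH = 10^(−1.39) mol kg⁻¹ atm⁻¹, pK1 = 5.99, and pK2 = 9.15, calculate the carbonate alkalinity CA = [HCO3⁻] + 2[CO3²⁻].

CA = 3.60 mmol/kg

[CO2*] = KH · pCO2 = 10^(−1.39) × 860×10^-6 = 3.503×10^-5 mol/kg
α₀ = 1/(1 + K1/[H⁺] + K1K2/[H⁺]²) = 1/(1 + 10^+1.96 + 10^+0.76) = 0.01021
DIC = [CO2*]/α₀ = 3.503×10^-5 / 0.01021 = 3.432 mmol/kg
CA = (α₁ + 2α₂)·DIC = (0.9310 + 2×0.05875) × 3.432 = 3.60 mmol/kg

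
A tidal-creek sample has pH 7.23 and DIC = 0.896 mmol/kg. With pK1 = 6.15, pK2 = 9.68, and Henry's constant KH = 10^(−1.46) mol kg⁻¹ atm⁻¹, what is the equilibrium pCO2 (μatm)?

α₀ = 1 / (1 + K1/[H⁺] + K1K2/[H⁺]²) = 1 / (1 + 10^+1.08 + 10^-1.37)
   = 1 / (1 + 12.023 + 0.042658) = 1/13.065 = 0.07654
[CO2*] = α₀ × DIC = 0.07654 × 0.896 = 0.06858 mmol/kg
pCO2 = [CO2*]/KH = 6.858×10^-5 / 3.467×10^-2 = 1980 μatm

pCO2 = 1980 μatm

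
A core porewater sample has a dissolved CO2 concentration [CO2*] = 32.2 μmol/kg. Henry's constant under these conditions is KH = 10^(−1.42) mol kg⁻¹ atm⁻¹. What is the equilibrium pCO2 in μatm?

pCO2 = 847 μatm

KH = 10^(−1.42) = 3.802×10^-2 mol kg⁻¹ atm⁻¹
pCO2 = [CO2*]/KH = 32.2×10^-6 / 3.802×10^-2 = 8.47×10^-4 atm = 847 μatm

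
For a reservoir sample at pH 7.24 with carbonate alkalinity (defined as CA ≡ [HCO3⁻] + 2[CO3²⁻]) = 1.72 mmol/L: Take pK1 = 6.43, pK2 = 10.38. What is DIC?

DIC = 1.98 mmol/L

CA = [HCO3⁻] + 2[CO3²⁻] = (α₁ + 2α₂)·DIC
At pH 7.24: [H⁺]/K1 = 10^-0.81 = 0.15488, K2/[H⁺] = 10^-3.14 = 0.00072444
α₁ = 1/(1 + 0.15488 + 0.00072444) = 1/1.1556 = 0.8653; α₂ = α₁·K2/[H⁺] = 0.0006269
α₁ + 2α₂ = 0.8666
DIC = CA / (α₁ + 2α₂) = 1.72 / 0.8666 = 1.98 mmol/L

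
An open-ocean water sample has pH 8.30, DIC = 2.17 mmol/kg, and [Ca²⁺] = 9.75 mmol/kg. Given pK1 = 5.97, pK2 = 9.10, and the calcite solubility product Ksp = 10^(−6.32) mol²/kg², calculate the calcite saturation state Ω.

α₂ = 1 / (1 + [H⁺]/K2 + [H⁺]²/(K1K2)) = 1 / (1 + 10^+0.80 + 10^-1.53)
   = 1 / (1 + 6.3096 + 0.029512) = 1/7.3391 = 0.1363
[CO3²⁻] = α₂ × DIC = 0.1363 × 2.17 = 0.2957 mmol/kg
Ksp = 10^(−6.32) = 4.786×10^-7
Ω = [Ca²⁺][CO3²⁻]/Ksp = (9.75×10^-3)(2.957×10^-4) / 4.786×10^-7 = 6.02

Ω = 6.02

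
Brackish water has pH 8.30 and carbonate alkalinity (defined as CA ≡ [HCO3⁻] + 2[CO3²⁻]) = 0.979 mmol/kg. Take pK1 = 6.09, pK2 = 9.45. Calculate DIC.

DIC = 0.924 mmol/kg

CA = [HCO3⁻] + 2[CO3²⁻] = (α₁ + 2α₂)·DIC
At pH 8.30: [H⁺]/K1 = 10^-2.21 = 0.0061660, K2/[H⁺] = 10^-1.15 = 0.070795
α₁ = 1/(1 + 0.0061660 + 0.070795) = 1/1.0770 = 0.9285; α₂ = α₁·K2/[H⁺] = 0.06574
α₁ + 2α₂ = 1.0600
DIC = CA / (α₁ + 2α₂) = 0.979 / 1.0600 = 0.924 mmol/kg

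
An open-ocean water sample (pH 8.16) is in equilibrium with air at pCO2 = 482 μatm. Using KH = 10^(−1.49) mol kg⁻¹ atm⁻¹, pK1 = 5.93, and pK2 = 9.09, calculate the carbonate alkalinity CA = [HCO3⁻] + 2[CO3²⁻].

[CO2*] = KH · pCO2 = 10^(−1.49) × 482×10^-6 = 1.560×10^-5 mol/kg
α₀ = 1/(1 + K1/[H⁺] + K1K2/[H⁺]²) = 1/(1 + 10^+2.23 + 10^+1.30) = 0.005242
DIC = [CO2*]/α₀ = 1.560×10^-5 / 0.005242 = 2.976 mmol/kg
CA = (α₁ + 2α₂)·DIC = (0.8902 + 2×0.1046) × 2.976 = 3.27 mmol/kg

CA = 3.27 mmol/kg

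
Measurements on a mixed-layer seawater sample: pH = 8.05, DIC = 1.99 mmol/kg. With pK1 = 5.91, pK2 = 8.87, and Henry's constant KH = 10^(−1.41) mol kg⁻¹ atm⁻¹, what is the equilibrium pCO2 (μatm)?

pCO2 = 320 μatm

α₀ = 1 / (1 + K1/[H⁺] + K1K2/[H⁺]²) = 1 / (1 + 10^+2.14 + 10^+1.32)
   = 1 / (1 + 138.04 + 20.893) = 1/159.93 = 0.006253
[CO2*] = α₀ × DIC = 0.006253 × 1.99 = 0.01244 mmol/kg = 12.44 μmol/kg
pCO2 = [CO2*]/KH = 1.244×10^-5 / 3.890×10^-2 = 320 μatm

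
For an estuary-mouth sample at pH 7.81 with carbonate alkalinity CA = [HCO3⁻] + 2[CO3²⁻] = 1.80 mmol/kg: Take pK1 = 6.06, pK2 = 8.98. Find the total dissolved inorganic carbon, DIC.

DIC = 1.72 mmol/kg

CA = [HCO3⁻] + 2[CO3²⁻] = (α₁ + 2α₂)·DIC
At pH 7.81: [H⁺]/K1 = 10^-1.75 = 0.017783, K2/[H⁺] = 10^-1.17 = 0.067608
α₁ = 1/(1 + 0.017783 + 0.067608) = 1/1.0854 = 0.9213; α₂ = α₁·K2/[H⁺] = 0.06229
α₁ + 2α₂ = 1.0459
DIC = CA / (α₁ + 2α₂) = 1.80 / 1.0459 = 1.72 mmol/kg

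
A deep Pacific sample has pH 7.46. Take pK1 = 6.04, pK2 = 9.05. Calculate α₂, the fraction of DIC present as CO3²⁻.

α₂ = 1 / (1 + [H⁺]/K2 + [H⁺]²/(K1K2)) = 1 / (1 + 10^+1.59 + 10^+0.17)
   = 1 / (1 + 38.905 + 1.4791) = 1/41.384 = 0.02416

α₂ = 0.0242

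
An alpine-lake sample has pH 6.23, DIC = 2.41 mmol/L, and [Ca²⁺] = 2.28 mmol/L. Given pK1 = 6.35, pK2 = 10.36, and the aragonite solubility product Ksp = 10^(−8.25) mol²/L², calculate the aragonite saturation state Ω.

α₂ = 1 / (1 + [H⁺]/K2 + [H⁺]²/(K1K2)) = 1 / (1 + 10^+4.13 + 10^+4.25)
   = 1 / (1 + 1.3490×10^4 + 1.7783×10^4) = 1/3.1273×10^4 = 3.198×10^-5
[CO3²⁻] = α₂ × DIC = 3.198×10^-5 × 2.41 = 7.706×10^-5 mmol/L = 0.07706 μmol/L
Ksp = 10^(−8.25) = 5.623×10^-9
Ω = [Ca²⁺][CO3²⁻]/Ksp = (2.28×10^-3)(7.706×10^-8) / 5.623×10^-9 = 0.0312

Ω = 0.0312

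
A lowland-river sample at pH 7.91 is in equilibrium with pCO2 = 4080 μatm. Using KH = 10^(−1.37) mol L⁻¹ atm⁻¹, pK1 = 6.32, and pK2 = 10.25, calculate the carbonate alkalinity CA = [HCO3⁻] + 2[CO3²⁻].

[CO2*] = KH · pCO2 = 10^(−1.37) × 4080×10^-6 = 1.740×10^-4 mol/L
α₀ = 1/(1 + K1/[H⁺] + K1K2/[H⁺]²) = 1/(1 + 10^+1.59 + 10^-0.75) = 0.02495
DIC = [CO2*]/α₀ = 1.740×10^-4 / 0.02495 = 6.976 mmol/L
CA = (α₁ + 2α₂)·DIC = (0.9706 + 2×0.004437) × 6.976 = 6.83 mmol/L

CA = 6.83 mmol/L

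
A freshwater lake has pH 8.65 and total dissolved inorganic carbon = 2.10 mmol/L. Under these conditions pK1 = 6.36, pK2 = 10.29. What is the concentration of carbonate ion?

α₂ = 1 / (1 + [H⁺]/K2 + [H⁺]²/(K1K2)) = 1 / (1 + 10^+1.64 + 10^-0.65)
   = 1 / (1 + 43.652 + 0.22387) = 1/44.875 = 0.02228
[CO3²⁻] = α₂ × DIC = 0.02228 × 2.10 = 0.0468 mmol/L

[CO3²⁻] = 0.0468 mmol/L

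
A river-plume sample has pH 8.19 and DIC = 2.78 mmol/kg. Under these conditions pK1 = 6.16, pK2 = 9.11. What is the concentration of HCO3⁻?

[HCO3⁻] = 2.46 mmol/kg

α₁ = 1 / (1 + [H⁺]/K1 + K2/[H⁺]) = 1 / (1 + 10^-2.03 + 10^-0.92)
   = 1 / (1 + 0.0093325 + 0.12023) = 1/1.1296 = 0.8853
[HCO3⁻] = α₁ × DIC = 0.8853 × 2.78 = 2.46 mmol/kg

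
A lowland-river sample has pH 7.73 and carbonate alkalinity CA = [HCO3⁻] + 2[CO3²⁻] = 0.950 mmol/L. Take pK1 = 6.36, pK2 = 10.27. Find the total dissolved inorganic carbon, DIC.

DIC = 0.988 mmol/L

CA = [HCO3⁻] + 2[CO3²⁻] = (α₁ + 2α₂)·DIC
At pH 7.73: [H⁺]/K1 = 10^-1.37 = 0.042658, K2/[H⁺] = 10^-2.54 = 0.0028840
α₁ = 1/(1 + 0.042658 + 0.0028840) = 1/1.0455 = 0.9564; α₂ = α₁·K2/[H⁺] = 0.002758
α₁ + 2α₂ = 0.9620
DIC = CA / (α₁ + 2α₂) = 0.950 / 0.9620 = 0.988 mmol/L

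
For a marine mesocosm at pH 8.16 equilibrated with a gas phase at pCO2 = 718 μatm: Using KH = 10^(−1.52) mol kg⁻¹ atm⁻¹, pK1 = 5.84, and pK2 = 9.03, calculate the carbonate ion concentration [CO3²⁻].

[CO3²⁻] = 0.611 mmol/kg

[CO2*] = KH · pCO2 = 10^(−1.52) × 718×10^-6 = 2.168×10^-5 mol/kg
α₀ = 1/(1 + K1/[H⁺] + K1K2/[H⁺]²) = 1/(1 + 10^+2.32 + 10^+1.45) = 0.004200
DIC = [CO2*]/α₀ = 2.168×10^-5 / 0.004200 = 5.163 mmol/kg
[CO3²⁻] = α₂·DIC; α₂ = 0.1184, so [CO3²⁻] = 0.1184 × 5.163 = 0.611 mmol/kg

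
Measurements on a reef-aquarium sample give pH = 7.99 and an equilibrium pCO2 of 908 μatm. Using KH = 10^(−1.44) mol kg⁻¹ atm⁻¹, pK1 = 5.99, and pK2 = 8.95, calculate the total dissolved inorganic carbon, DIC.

[CO2*] = KH · pCO2 = 10^(−1.44) × 908×10^-6 = 3.297×10^-5 mol/kg
α₀ = 1/(1 + K1/[H⁺] + K1K2/[H⁺]²) = 1/(1 + 10^+2.00 + 10^+1.04) = 0.008931
DIC = [CO2*]/α₀ = 3.297×10^-5 / 0.008931 = 3.69 mmol/kg

DIC = 3.69 mmol/kg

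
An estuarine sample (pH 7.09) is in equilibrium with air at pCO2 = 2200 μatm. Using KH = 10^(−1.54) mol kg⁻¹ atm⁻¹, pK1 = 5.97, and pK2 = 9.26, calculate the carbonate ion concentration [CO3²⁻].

[CO3²⁻] = 5.65 μmol/kg

[CO2*] = KH · pCO2 = 10^(−1.54) × 2200×10^-6 = 6.345×10^-5 mol/kg
α₀ = 1/(1 + K1/[H⁺] + K1K2/[H⁺]²) = 1/(1 + 10^+1.12 + 10^-1.05) = 0.07007
DIC = [CO2*]/α₀ = 6.345×10^-5 / 0.07007 = 0.9055 mmol/kg
[CO3²⁻] = α₂·DIC; α₂ = 0.006245, so [CO3²⁻] = 0.006245 × 0.9055 = 0.00565 mmol/kg = 5.65 μmol/kg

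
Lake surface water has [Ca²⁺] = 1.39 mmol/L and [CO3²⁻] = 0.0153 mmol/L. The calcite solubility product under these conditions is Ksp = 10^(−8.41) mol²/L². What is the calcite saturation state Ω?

Ω = 5.47

Ksp = 10^(−8.41) = 3.890×10^-9
Ω = [Ca²⁺][CO3²⁻]/Ksp = (1.39×10^-3)(0.0153×10^-3) / 3.890×10^-9 = 5.47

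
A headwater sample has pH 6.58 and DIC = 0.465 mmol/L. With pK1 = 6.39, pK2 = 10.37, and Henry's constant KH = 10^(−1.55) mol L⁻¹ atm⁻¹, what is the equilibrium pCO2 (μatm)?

α₀ = 1 / (1 + K1/[H⁺] + K1K2/[H⁺]²) = 1 / (1 + 10^+0.19 + 10^-3.60)
   = 1 / (1 + 1.5488 + 0.00025119) = 1/2.5491 = 0.3923
[CO2*] = α₀ × DIC = 0.3923 × 0.465 = 0.1824 mmol/L
pCO2 = [CO2*]/KH = 1.824×10^-4 / 2.818×10^-2 = 6470 μatm

pCO2 = 6470 μatm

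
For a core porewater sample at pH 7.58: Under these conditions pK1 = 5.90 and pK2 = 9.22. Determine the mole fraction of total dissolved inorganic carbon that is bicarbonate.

α₁ = 0.958

α₁ = 1 / (1 + [H⁺]/K1 + K2/[H⁺]) = 1 / (1 + 10^-1.68 + 10^-1.64)
   = 1 / (1 + 0.020893 + 0.022909) = 1/1.0438 = 0.9580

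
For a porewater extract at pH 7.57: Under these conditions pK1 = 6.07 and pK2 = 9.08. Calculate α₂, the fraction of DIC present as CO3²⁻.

α₂ = 1 / (1 + [H⁺]/K2 + [H⁺]²/(K1K2)) = 1 / (1 + 10^+1.51 + 10^+0.01)
   = 1 / (1 + 32.359 + 1.0233) = 1/34.383 = 0.02908

α₂ = 0.0291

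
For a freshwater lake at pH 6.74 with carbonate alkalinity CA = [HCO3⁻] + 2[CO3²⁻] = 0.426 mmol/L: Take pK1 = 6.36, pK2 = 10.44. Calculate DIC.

DIC = 0.603 mmol/L

CA = [HCO3⁻] + 2[CO3²⁻] = (α₁ + 2α₂)·DIC
At pH 6.74: [H⁺]/K1 = 10^-0.38 = 0.41687, K2/[H⁺] = 10^-3.70 = 0.00019953
α₁ = 1/(1 + 0.41687 + 0.00019953) = 1/1.4171 = 0.7057; α₂ = α₁·K2/[H⁺] = 0.0001408
α₁ + 2α₂ = 0.7060
DIC = CA / (α₁ + 2α₂) = 0.426 / 0.7060 = 0.603 mmol/L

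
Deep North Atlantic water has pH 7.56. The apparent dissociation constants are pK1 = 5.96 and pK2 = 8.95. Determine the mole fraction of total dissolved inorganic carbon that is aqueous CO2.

α₀ = 1 / (1 + K1/[H⁺] + K1K2/[H⁺]²) = 1 / (1 + 10^+1.60 + 10^+0.21)
   = 1 / (1 + 39.811 + 1.6218) = 1/42.433 = 0.02357

α₀ = 0.0236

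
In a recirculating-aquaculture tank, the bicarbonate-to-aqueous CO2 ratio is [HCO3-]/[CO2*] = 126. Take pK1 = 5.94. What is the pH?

From K1 = [H⁺][HCO3-]/[CO2*]:  pH = pK1 + log₁₀([HCO3-]/[CO2*])
log₁₀(126) = +2.100
pH = 5.94 + (+2.100) = 8.04

pH = 8.04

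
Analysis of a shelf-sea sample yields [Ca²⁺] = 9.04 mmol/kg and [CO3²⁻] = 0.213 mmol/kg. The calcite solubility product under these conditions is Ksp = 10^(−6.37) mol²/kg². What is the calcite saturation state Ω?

Ω = 4.51

Ksp = 10^(−6.37) = 4.266×10^-7
Ω = [Ca²⁺][CO3²⁻]/Ksp = (9.04×10^-3)(0.213×10^-3) / 4.266×10^-7 = 4.51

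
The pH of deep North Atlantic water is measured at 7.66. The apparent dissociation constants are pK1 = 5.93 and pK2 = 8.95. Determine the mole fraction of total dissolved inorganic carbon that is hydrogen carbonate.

α₁ = 0.935

α₁ = 1 / (1 + [H⁺]/K1 + K2/[H⁺]) = 1 / (1 + 10^-1.73 + 10^-1.29)
   = 1 / (1 + 0.018621 + 0.051286) = 1/1.0699 = 0.9347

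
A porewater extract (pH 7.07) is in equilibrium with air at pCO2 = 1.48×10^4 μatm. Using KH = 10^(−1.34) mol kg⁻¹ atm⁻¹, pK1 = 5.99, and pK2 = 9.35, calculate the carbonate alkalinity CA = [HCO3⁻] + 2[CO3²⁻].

CA = 8.22 mmol/kg

[CO2*] = KH · pCO2 = 10^(−1.34) × 1.48×10^4×10^-6 = 6.765×10^-4 mol/kg
α₀ = 1/(1 + K1/[H⁺] + K1K2/[H⁺]²) = 1/(1 + 10^+1.08 + 10^-1.20) = 0.07642
DIC = [CO2*]/α₀ = 6.765×10^-4 / 0.07642 = 8.852 mmol/kg
CA = (α₁ + 2α₂)·DIC = (0.9188 + 2×0.004822) × 8.852 = 8.22 mmol/kg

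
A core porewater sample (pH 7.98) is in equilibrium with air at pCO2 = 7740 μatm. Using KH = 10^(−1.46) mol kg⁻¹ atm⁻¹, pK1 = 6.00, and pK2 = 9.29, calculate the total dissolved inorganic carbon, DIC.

[CO2*] = KH · pCO2 = 10^(−1.46) × 7740×10^-6 = 2.684×10^-4 mol/kg
α₀ = 1/(1 + K1/[H⁺] + K1K2/[H⁺]²) = 1/(1 + 10^+1.98 + 10^+0.67) = 0.009884
DIC = [CO2*]/α₀ = 2.684×10^-4 / 0.009884 = 27.2 mmol/kg

DIC = 27.2 mmol/kg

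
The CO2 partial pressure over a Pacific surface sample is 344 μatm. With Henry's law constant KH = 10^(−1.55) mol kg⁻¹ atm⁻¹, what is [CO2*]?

KH = 10^(−1.55) = 2.818×10^-2 mol kg⁻¹ atm⁻¹
[CO2*] = KH · pCO2 = 2.818×10^-2 × 344×10^-6 atm = 9.70×10^-6 mol/kg

[CO2*] = 9.70 μmol/kg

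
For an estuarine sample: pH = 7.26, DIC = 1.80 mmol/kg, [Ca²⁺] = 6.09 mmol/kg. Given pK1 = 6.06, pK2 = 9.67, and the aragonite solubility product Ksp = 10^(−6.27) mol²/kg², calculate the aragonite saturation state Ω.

Ω = 0.0744

α₂ = 1 / (1 + [H⁺]/K2 + [H⁺]²/(K1K2)) = 1 / (1 + 10^+2.41 + 10^+1.21)
   = 1 / (1 + 257.04 + 16.218) = 1/274.26 = 0.003646
[CO3²⁻] = α₂ × DIC = 0.003646 × 1.80 = 0.006563 mmol/kg = 6.563 μmol/kg
Ksp = 10^(−6.27) = 5.370×10^-7
Ω = [Ca²⁺][CO3²⁻]/Ksp = (6.09×10^-3)(6.563×10^-6) / 5.370×10^-7 = 0.0744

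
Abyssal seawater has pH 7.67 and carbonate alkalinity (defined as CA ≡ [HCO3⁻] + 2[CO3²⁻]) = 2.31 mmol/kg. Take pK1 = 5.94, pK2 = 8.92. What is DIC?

DIC = 2.23 mmol/kg

CA = [HCO3⁻] + 2[CO3²⁻] = (α₁ + 2α₂)·DIC
At pH 7.67: [H⁺]/K1 = 10^-1.73 = 0.018621, K2/[H⁺] = 10^-1.25 = 0.056234
α₁ = 1/(1 + 0.018621 + 0.056234) = 1/1.0749 = 0.9304; α₂ = α₁·K2/[H⁺] = 0.05232
α₁ + 2α₂ = 1.0350
DIC = CA / (α₁ + 2α₂) = 2.31 / 1.0350 = 2.23 mmol/kg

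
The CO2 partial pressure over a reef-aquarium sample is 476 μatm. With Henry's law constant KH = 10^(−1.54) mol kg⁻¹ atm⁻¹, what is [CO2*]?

KH = 10^(−1.54) = 2.884×10^-2 mol kg⁻¹ atm⁻¹
[CO2*] = KH · pCO2 = 2.884×10^-2 × 476×10^-6 atm = 1.37×10^-5 mol/kg

[CO2*] = 13.7 μmol/kg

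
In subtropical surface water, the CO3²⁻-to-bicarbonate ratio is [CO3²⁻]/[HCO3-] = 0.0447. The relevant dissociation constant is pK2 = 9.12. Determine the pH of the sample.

pH = 7.77

From K2 = [H⁺][CO3²⁻]/[HCO3-]:  pH = pK2 + log₁₀([CO3²⁻]/[HCO3-])
log₁₀(0.0447) = -1.350
pH = 9.12 + (-1.350) = 7.77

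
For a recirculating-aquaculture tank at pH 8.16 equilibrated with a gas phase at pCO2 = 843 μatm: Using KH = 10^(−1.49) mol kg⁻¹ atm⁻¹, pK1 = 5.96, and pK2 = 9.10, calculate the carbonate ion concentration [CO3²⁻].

[CO3²⁻] = 0.496 mmol/kg

[CO2*] = KH · pCO2 = 10^(−1.49) × 843×10^-6 = 2.728×10^-5 mol/kg
α₀ = 1/(1 + K1/[H⁺] + K1K2/[H⁺]²) = 1/(1 + 10^+2.20 + 10^+1.26) = 0.005628
DIC = [CO2*]/α₀ = 2.728×10^-5 / 0.005628 = 4.847 mmol/kg
[CO3²⁻] = α₂·DIC; α₂ = 0.1024, so [CO3²⁻] = 0.1024 × 4.847 = 0.496 mmol/kg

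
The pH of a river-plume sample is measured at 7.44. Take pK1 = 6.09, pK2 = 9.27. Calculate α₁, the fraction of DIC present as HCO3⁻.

α₁ = 1 / (1 + [H⁺]/K1 + K2/[H⁺]) = 1 / (1 + 10^-1.35 + 10^-1.83)
   = 1 / (1 + 0.044668 + 0.014791) = 1/1.0595 = 0.9439

α₁ = 0.944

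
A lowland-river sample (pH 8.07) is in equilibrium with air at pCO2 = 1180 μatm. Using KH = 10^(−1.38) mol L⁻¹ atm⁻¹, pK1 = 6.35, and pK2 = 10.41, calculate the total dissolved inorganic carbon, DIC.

[CO2*] = KH · pCO2 = 10^(−1.38) × 1180×10^-6 = 4.919×10^-5 mol/L
α₀ = 1/(1 + K1/[H⁺] + K1K2/[H⁺]²) = 1/(1 + 10^+1.72 + 10^-0.62) = 0.01861
DIC = [CO2*]/α₀ = 4.919×10^-5 / 0.01861 = 2.64 mmol/L

DIC = 2.64 mmol/L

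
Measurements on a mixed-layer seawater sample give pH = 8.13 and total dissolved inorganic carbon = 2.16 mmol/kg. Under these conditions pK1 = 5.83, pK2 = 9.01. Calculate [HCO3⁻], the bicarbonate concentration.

[HCO3⁻] = 1.90 mmol/kg

α₁ = 1 / (1 + [H⁺]/K1 + K2/[H⁺]) = 1 / (1 + 10^-2.30 + 10^-0.88)
   = 1 / (1 + 0.0050119 + 0.13183) = 1/1.1368 = 0.8796
[HCO3⁻] = α₁ × DIC = 0.8796 × 2.16 = 1.90 mmol/kg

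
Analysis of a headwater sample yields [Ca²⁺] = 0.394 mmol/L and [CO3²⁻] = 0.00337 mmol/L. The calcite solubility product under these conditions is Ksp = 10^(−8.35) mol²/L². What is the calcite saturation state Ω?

Ω = 0.297

Ksp = 10^(−8.35) = 4.467×10^-9
Ω = [Ca²⁺][CO3²⁻]/Ksp = (0.394×10^-3)(0.00337×10^-3) / 4.467×10^-9 = 0.297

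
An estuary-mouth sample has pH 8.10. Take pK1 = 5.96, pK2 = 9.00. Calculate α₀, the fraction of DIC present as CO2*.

α₀ = 1 / (1 + K1/[H⁺] + K1K2/[H⁺]²) = 1 / (1 + 10^+2.14 + 10^+1.24)
   = 1 / (1 + 138.04 + 17.378) = 1/156.42 = 0.006393

α₀ = 0.00639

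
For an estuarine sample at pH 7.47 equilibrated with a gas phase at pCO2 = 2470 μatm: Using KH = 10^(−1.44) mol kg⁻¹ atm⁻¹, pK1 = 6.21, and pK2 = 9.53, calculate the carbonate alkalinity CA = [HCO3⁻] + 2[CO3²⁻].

[CO2*] = KH · pCO2 = 10^(−1.44) × 2470×10^-6 = 8.968×10^-5 mol/kg
α₀ = 1/(1 + K1/[H⁺] + K1K2/[H⁺]²) = 1/(1 + 10^+1.26 + 10^-0.80) = 0.05166
DIC = [CO2*]/α₀ = 8.968×10^-5 / 0.05166 = 1.736 mmol/kg
CA = (α₁ + 2α₂)·DIC = (0.9401 + 2×0.008188) × 1.736 = 1.66 mmol/kg

CA = 1.66 mmol/kg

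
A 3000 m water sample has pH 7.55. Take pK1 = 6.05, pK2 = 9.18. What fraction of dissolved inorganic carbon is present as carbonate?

α₂ = 0.0222

α₂ = 1 / (1 + [H⁺]/K2 + [H⁺]²/(K1K2)) = 1 / (1 + 10^+1.63 + 10^+0.13)
   = 1 / (1 + 42.658 + 1.3490) = 1/45.007 = 0.02222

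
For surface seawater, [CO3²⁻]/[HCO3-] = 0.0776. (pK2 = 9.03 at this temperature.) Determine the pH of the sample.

pH = 7.92

From K2 = [H⁺][CO3²⁻]/[HCO3-]:  pH = pK2 + log₁₀([CO3²⁻]/[HCO3-])
log₁₀(0.0776) = -1.110
pH = 9.03 + (-1.110) = 7.92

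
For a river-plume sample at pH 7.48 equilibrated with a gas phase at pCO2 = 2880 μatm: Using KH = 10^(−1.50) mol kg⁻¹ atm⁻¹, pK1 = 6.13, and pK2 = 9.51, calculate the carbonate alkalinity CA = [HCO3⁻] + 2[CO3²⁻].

[CO2*] = KH · pCO2 = 10^(−1.50) × 2880×10^-6 = 9.107×10^-5 mol/kg
α₀ = 1/(1 + K1/[H⁺] + K1K2/[H⁺]²) = 1/(1 + 10^+1.35 + 10^-0.68) = 0.04238
DIC = [CO2*]/α₀ = 9.107×10^-5 / 0.04238 = 2.149 mmol/kg
CA = (α₁ + 2α₂)·DIC = (0.9488 + 2×0.008854) × 2.149 = 2.08 mmol/kg

CA = 2.08 mmol/kg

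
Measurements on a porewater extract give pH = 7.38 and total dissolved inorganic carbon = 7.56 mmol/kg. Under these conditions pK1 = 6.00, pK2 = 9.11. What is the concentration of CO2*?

[CO2*] = 0.297 mmol/kg

α₀ = 1 / (1 + K1/[H⁺] + K1K2/[H⁺]²) = 1 / (1 + 10^+1.38 + 10^-0.35)
   = 1 / (1 + 23.988 + 0.44668) = 1/25.435 = 0.03932
[CO2*] = α₀ × DIC = 0.03932 × 7.56 = 0.297 mmol/kg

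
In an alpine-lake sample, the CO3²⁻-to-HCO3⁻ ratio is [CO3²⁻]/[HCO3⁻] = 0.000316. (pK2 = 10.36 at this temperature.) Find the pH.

pH = 6.86

From K2 = [H⁺][CO3²⁻]/[HCO3⁻]:  pH = pK2 + log₁₀([CO3²⁻]/[HCO3⁻])
log₁₀(0.000316) = -3.500
pH = 10.36 + (-3.500) = 6.86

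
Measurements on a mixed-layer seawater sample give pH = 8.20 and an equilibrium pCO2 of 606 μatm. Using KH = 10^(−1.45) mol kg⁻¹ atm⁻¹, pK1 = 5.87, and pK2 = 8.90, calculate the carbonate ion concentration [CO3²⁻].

[CO3²⁻] = 0.917 mmol/kg

[CO2*] = KH · pCO2 = 10^(−1.45) × 606×10^-6 = 2.150×10^-5 mol/kg
α₀ = 1/(1 + K1/[H⁺] + K1K2/[H⁺]²) = 1/(1 + 10^+2.33 + 10^+1.63) = 0.003884
DIC = [CO2*]/α₀ = 2.150×10^-5 / 0.003884 = 5.536 mmol/kg
[CO3²⁻] = α₂·DIC; α₂ = 0.1657, so [CO3²⁻] = 0.1657 × 5.536 = 0.917 mmol/kg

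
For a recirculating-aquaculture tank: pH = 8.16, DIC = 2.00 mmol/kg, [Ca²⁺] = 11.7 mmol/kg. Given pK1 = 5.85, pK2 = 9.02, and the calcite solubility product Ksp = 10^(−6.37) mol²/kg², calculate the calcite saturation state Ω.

Ω = 6.63

α₂ = 1 / (1 + [H⁺]/K2 + [H⁺]²/(K1K2)) = 1 / (1 + 10^+0.86 + 10^-1.45)
   = 1 / (1 + 7.2444 + 0.035481) = 1/8.2798 = 0.1208
[CO3²⁻] = α₂ × DIC = 0.1208 × 2.00 = 0.2416 mmol/kg
Ksp = 10^(−6.37) = 4.266×10^-7
Ω = [Ca²⁺][CO3²⁻]/Ksp = (11.7×10^-3)(2.416×10^-4) / 4.266×10^-7 = 6.63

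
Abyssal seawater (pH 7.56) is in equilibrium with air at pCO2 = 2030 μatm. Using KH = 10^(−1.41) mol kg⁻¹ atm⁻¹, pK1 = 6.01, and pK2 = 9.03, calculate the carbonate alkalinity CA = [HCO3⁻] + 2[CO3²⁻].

[CO2*] = KH · pCO2 = 10^(−1.41) × 2030×10^-6 = 7.898×10^-5 mol/kg
α₀ = 1/(1 + K1/[H⁺] + K1K2/[H⁺]²) = 1/(1 + 10^+1.55 + 10^+0.08) = 0.02654
DIC = [CO2*]/α₀ = 7.898×10^-5 / 0.02654 = 2.976 mmol/kg
CA = (α₁ + 2α₂)·DIC = (0.9416 + 2×0.03190) × 2.976 = 2.99 mmol/kg

CA = 2.99 mmol/kg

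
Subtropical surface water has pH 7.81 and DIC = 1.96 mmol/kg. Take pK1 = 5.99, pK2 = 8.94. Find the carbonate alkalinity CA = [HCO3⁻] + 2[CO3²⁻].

CA = 2.07 mmol/kg

CA = [HCO3⁻] + 2[CO3²⁻] = (α₁ + 2α₂)·DIC
At pH 7.81: [H⁺]/K1 = 10^-1.82 = 0.015136, K2/[H⁺] = 10^-1.13 = 0.074131
α₁ = 1/(1 + 0.015136 + 0.074131) = 1/1.0893 = 0.9180; α₂ = α₁·K2/[H⁺] = 0.06806
α₁ + 2α₂ = 1.0542
CA = 1.0542 × 1.96 = 2.07 mmol/kg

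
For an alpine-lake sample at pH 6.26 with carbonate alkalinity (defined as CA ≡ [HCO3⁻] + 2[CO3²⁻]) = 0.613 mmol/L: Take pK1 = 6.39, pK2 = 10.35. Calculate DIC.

CA = [HCO3⁻] + 2[CO3²⁻] = (α₁ + 2α₂)·DIC
At pH 6.26: [H⁺]/K1 = 10^0.13 = 1.3490, K2/[H⁺] = 10^-4.09 = 8.1283×10^-5
α₁ = 1/(1 + 1.3490 + 8.1283×10^-5) = 1/2.3490 = 0.4257; α₂ = α₁·K2/[H⁺] = 3.460×10^-5
α₁ + 2α₂ = 0.4258
DIC = CA / (α₁ + 2α₂) = 0.613 / 0.4258 = 1.44 mmol/L

DIC = 1.44 mmol/L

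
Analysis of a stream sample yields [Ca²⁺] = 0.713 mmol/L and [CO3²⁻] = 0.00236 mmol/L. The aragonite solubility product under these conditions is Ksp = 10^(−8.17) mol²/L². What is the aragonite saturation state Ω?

Ksp = 10^(−8.17) = 6.761×10^-9
Ω = [Ca²⁺][CO3²⁻]/Ksp = (0.713×10^-3)(0.00236×10^-3) / 6.761×10^-9 = 0.249

Ω = 0.249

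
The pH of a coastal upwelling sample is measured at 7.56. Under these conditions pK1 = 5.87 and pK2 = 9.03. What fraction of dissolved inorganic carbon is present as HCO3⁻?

α₁ = 0.948

α₁ = 1 / (1 + [H⁺]/K1 + K2/[H⁺]) = 1 / (1 + 10^-1.69 + 10^-1.47)
   = 1 / (1 + 0.020417 + 0.033884) = 1/1.0543 = 0.9485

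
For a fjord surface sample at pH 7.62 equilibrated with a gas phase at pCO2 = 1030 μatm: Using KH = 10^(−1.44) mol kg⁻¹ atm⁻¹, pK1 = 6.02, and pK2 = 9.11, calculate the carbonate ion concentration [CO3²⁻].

[CO2*] = KH · pCO2 = 10^(−1.44) × 1030×10^-6 = 3.740×10^-5 mol/kg
α₀ = 1/(1 + K1/[H⁺] + K1K2/[H⁺]²) = 1/(1 + 10^+1.60 + 10^+0.11) = 0.02375
DIC = [CO2*]/α₀ = 3.740×10^-5 / 0.02375 = 1.574 mmol/kg
[CO3²⁻] = α₂·DIC; α₂ = 0.03060, so [CO3²⁻] = 0.03060 × 1.574 = 0.0482 mmol/kg

[CO3²⁻] = 0.0482 mmol/kg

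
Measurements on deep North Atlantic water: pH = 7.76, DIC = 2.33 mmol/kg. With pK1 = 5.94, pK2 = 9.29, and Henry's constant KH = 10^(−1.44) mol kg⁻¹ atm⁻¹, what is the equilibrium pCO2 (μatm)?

pCO2 = 930 μatm

α₀ = 1 / (1 + K1/[H⁺] + K1K2/[H⁺]²) = 1 / (1 + 10^+1.82 + 10^+0.29)
   = 1 / (1 + 66.069 + 1.9498) = 1/69.019 = 0.01449
[CO2*] = α₀ × DIC = 0.01449 × 2.33 = 0.03376 mmol/kg
pCO2 = [CO2*]/KH = 3.376×10^-5 / 3.631×10^-2 = 930 μatm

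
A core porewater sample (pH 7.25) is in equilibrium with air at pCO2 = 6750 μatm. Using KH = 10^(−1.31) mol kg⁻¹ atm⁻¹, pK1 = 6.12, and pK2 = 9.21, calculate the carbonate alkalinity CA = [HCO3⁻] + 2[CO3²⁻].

CA = 4.56 mmol/kg

[CO2*] = KH · pCO2 = 10^(−1.31) × 6750×10^-6 = 3.306×10^-4 mol/kg
α₀ = 1/(1 + K1/[H⁺] + K1K2/[H⁺]²) = 1/(1 + 10^+1.13 + 10^-0.83) = 0.06832
DIC = [CO2*]/α₀ = 3.306×10^-4 / 0.06832 = 4.839 mmol/kg
CA = (α₁ + 2α₂)·DIC = (0.9216 + 2×0.01010) × 4.839 = 4.56 mmol/kg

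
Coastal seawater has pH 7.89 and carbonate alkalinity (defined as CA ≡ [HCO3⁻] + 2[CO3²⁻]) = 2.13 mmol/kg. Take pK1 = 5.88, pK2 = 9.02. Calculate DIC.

DIC = 2.01 mmol/kg

CA = [HCO3⁻] + 2[CO3²⁻] = (α₁ + 2α₂)·DIC
At pH 7.89: [H⁺]/K1 = 10^-2.01 = 0.0097724, K2/[H⁺] = 10^-1.13 = 0.074131
α₁ = 1/(1 + 0.0097724 + 0.074131) = 1/1.0839 = 0.9226; α₂ = α₁·K2/[H⁺] = 0.06839
α₁ + 2α₂ = 1.0594
DIC = CA / (α₁ + 2α₂) = 2.13 / 1.0594 = 2.01 mmol/kg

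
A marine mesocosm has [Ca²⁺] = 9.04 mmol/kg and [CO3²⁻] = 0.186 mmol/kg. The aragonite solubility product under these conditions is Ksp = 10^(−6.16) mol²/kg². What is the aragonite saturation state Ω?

Ω = 2.43

Ksp = 10^(−6.16) = 6.918×10^-7
Ω = [Ca²⁺][CO3²⁻]/Ksp = (9.04×10^-3)(0.186×10^-3) / 6.918×10^-7 = 2.43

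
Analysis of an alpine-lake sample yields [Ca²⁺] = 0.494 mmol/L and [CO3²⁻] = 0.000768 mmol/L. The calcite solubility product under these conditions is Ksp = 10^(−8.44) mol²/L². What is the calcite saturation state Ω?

Ω = 0.104

Ksp = 10^(−8.44) = 3.631×10^-9
Ω = [Ca²⁺][CO3²⁻]/Ksp = (0.494×10^-3)(0.000768×10^-3) / 3.631×10^-9 = 0.104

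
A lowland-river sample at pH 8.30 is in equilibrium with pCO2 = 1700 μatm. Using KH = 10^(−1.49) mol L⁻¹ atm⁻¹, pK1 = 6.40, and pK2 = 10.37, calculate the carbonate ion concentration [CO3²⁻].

[CO2*] = KH · pCO2 = 10^(−1.49) × 1700×10^-6 = 5.501×10^-5 mol/L
α₀ = 1/(1 + K1/[H⁺] + K1K2/[H⁺]²) = 1/(1 + 10^+1.90 + 10^-0.17) = 0.01233
DIC = [CO2*]/α₀ = 5.501×10^-5 / 0.01233 = 4.462 mmol/L
[CO3²⁻] = α₂·DIC; α₂ = 0.008335, so [CO3²⁻] = 0.008335 × 4.462 = 0.0372 mmol/L

[CO3²⁻] = 0.0372 mmol/L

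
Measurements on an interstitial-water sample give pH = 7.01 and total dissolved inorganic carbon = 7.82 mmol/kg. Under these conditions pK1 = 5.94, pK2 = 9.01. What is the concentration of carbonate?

α₂ = 1 / (1 + [H⁺]/K2 + [H⁺]²/(K1K2)) = 1 / (1 + 10^+2.00 + 10^+0.93)
   = 1 / (1 + 100.00 + 8.5114) = 1/109.51 = 0.009131
[CO3²⁻] = α₂ × DIC = 0.009131 × 7.82 = 0.0714 mmol/kg

[CO3²⁻] = 0.0714 mmol/kg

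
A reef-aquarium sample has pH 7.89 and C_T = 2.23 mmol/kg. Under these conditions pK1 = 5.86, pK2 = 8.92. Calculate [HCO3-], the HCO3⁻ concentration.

[HCO3⁻] = 2.02 mmol/kg

α₁ = 1 / (1 + [H⁺]/K1 + K2/[H⁺]) = 1 / (1 + 10^-2.03 + 10^-1.03)
   = 1 / (1 + 0.0093325 + 0.093325) = 1/1.1027 = 0.9069
[HCO3⁻] = α₁ × DIC = 0.9069 × 2.23 = 2.02 mmol/kg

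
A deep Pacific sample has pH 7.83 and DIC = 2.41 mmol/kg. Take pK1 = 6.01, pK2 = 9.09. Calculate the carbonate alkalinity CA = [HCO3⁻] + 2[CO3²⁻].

CA = 2.50 mmol/kg

CA = [HCO3⁻] + 2[CO3²⁻] = (α₁ + 2α₂)·DIC
At pH 7.83: [H⁺]/K1 = 10^-1.82 = 0.015136, K2/[H⁺] = 10^-1.26 = 0.054954
α₁ = 1/(1 + 0.015136 + 0.054954) = 1/1.0701 = 0.9345; α₂ = α₁·K2/[H⁺] = 0.05135
α₁ + 2α₂ = 1.0372
CA = 1.0372 × 2.41 = 2.50 mmol/kg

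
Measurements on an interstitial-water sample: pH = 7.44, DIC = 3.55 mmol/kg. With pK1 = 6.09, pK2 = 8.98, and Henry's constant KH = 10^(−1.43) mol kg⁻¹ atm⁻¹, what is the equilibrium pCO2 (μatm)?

pCO2 = 3980 μatm

α₀ = 1 / (1 + K1/[H⁺] + K1K2/[H⁺]²) = 1 / (1 + 10^+1.35 + 10^-0.19)
   = 1 / (1 + 22.387 + 0.64565) = 1/24.033 = 0.04161
[CO2*] = α₀ × DIC = 0.04161 × 3.55 = 0.1477 mmol/kg
pCO2 = [CO2*]/KH = 1.477×10^-4 / 3.715×10^-2 = 3980 μatm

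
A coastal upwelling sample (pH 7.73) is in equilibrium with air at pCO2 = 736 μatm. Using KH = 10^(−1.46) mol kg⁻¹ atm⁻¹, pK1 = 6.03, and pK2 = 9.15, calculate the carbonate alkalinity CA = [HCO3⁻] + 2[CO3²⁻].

CA = 1.38 mmol/kg

[CO2*] = KH · pCO2 = 10^(−1.46) × 736×10^-6 = 2.552×10^-5 mol/kg
α₀ = 1/(1 + K1/[H⁺] + K1K2/[H⁺]²) = 1/(1 + 10^+1.70 + 10^+0.28) = 0.01886
DIC = [CO2*]/α₀ = 2.552×10^-5 / 0.01886 = 1.353 mmol/kg
CA = (α₁ + 2α₂)·DIC = (0.9452 + 2×0.03594) × 1.353 = 1.38 mmol/kg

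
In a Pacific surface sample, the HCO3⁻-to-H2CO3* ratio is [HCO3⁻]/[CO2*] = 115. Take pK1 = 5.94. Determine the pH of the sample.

From K1 = [H⁺][HCO3⁻]/[CO2*]:  pH = pK1 + log₁₀([HCO3⁻]/[CO2*])
log₁₀(115) = +2.061
pH = 5.94 + (+2.061) = 8.00

pH = 8.00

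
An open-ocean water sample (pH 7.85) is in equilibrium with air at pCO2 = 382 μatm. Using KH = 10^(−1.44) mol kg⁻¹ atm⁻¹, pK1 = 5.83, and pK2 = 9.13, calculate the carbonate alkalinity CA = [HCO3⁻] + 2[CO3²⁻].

[CO2*] = KH · pCO2 = 10^(−1.44) × 382×10^-6 = 1.387×10^-5 mol/kg
α₀ = 1/(1 + K1/[H⁺] + K1K2/[H⁺]²) = 1/(1 + 10^+2.02 + 10^+0.74) = 0.008992
DIC = [CO2*]/α₀ = 1.387×10^-5 / 0.008992 = 1.542 mmol/kg
CA = (α₁ + 2α₂)·DIC = (0.9416 + 2×0.04942) × 1.542 = 1.60 mmol/kg

CA = 1.60 mmol/kg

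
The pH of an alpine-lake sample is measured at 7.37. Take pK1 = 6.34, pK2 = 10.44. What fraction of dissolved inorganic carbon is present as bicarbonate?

α₁ = 0.914

α₁ = 1 / (1 + [H⁺]/K1 + K2/[H⁺]) = 1 / (1 + 10^-1.03 + 10^-3.07)
   = 1 / (1 + 0.093325 + 0.00085114) = 1/1.0942 = 0.9139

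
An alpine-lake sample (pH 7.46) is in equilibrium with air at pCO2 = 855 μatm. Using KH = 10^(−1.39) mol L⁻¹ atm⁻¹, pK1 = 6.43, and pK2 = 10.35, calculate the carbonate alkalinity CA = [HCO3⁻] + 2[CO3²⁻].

CA = 0.374 mmol/L

[CO2*] = KH · pCO2 = 10^(−1.39) × 855×10^-6 = 3.483×10^-5 mol/L
α₀ = 1/(1 + K1/[H⁺] + K1K2/[H⁺]²) = 1/(1 + 10^+1.03 + 10^-1.86) = 0.08526
DIC = [CO2*]/α₀ = 3.483×10^-5 / 0.08526 = 0.4085 mmol/L
CA = (α₁ + 2α₂)·DIC = (0.9136 + 2×0.001177) × 0.4085 = 0.374 mmol/L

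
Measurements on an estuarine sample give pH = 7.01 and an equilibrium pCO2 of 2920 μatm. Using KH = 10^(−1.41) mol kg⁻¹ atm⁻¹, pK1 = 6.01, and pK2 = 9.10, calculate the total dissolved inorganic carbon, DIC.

[CO2*] = KH · pCO2 = 10^(−1.41) × 2920×10^-6 = 1.136×10^-4 mol/kg
α₀ = 1/(1 + K1/[H⁺] + K1K2/[H⁺]²) = 1/(1 + 10^+1.00 + 10^-1.09) = 0.09024
DIC = [CO2*]/α₀ = 1.136×10^-4 / 0.09024 = 1.26 mmol/kg

DIC = 1.26 mmol/kg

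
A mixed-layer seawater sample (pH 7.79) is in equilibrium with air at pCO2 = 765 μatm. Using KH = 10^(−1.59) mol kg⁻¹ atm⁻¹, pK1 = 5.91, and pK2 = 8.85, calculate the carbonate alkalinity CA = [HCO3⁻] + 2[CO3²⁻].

CA = 1.75 mmol/kg

[CO2*] = KH · pCO2 = 10^(−1.59) × 765×10^-6 = 1.966×10^-5 mol/kg
α₀ = 1/(1 + K1/[H⁺] + K1K2/[H⁺]²) = 1/(1 + 10^+1.88 + 10^+0.82) = 0.01198
DIC = [CO2*]/α₀ = 1.966×10^-5 / 0.01198 = 1.641 mmol/kg
CA = (α₁ + 2α₂)·DIC = (0.9089 + 2×0.07916) × 1.641 = 1.75 mmol/kg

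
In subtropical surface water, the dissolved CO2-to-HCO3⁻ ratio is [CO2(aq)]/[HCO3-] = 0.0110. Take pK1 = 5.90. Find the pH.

From K1 = [H⁺][HCO3-]/[CO2(aq)]:  pH = pK1 − log₁₀([CO2(aq)]/[HCO3-])
log₁₀(0.0110) = -1.959
pH = 5.90 − (-1.959) = 7.86

pH = 7.86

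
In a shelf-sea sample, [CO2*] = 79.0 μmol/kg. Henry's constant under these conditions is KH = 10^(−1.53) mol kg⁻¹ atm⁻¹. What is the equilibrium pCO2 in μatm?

KH = 10^(−1.53) = 2.951×10^-2 mol kg⁻¹ atm⁻¹
pCO2 = [CO2*]/KH = 79.0×10^-6 / 2.951×10^-2 = 2.68×10^-3 atm = 2680 μatm

pCO2 = 2680 μatm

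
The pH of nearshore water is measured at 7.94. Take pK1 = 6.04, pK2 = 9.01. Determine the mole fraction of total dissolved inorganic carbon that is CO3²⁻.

α₂ = 1 / (1 + [H⁺]/K2 + [H⁺]²/(K1K2)) = 1 / (1 + 10^+1.07 + 10^-0.83)
   = 1 / (1 + 11.749 + 0.14791) = 1/12.897 = 0.07754

α₂ = 0.0775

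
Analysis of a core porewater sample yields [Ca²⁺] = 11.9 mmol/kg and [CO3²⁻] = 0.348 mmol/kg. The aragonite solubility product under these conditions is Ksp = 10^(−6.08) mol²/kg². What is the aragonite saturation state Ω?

Ksp = 10^(−6.08) = 8.318×10^-7
Ω = [Ca²⁺][CO3²⁻]/Ksp = (11.9×10^-3)(0.348×10^-3) / 8.318×10^-7 = 4.98

Ω = 4.98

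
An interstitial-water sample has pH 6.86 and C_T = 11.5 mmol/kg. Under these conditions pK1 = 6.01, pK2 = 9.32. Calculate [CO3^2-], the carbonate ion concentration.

α₂ = 1 / (1 + [H⁺]/K2 + [H⁺]²/(K1K2)) = 1 / (1 + 10^+2.46 + 10^+1.61)
   = 1 / (1 + 288.40 + 40.738) = 1/330.14 = 0.003029
[CO3²⁻] = α₂ × DIC = 0.003029 × 11.5 = 0.0348 mmol/kg

[CO3²⁻] = 0.0348 mmol/kg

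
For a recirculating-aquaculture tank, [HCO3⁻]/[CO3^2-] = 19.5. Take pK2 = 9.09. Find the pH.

pH = 7.80

From K2 = [H⁺][CO3^2-]/[HCO3⁻]:  pH = pK2 − log₁₀([HCO3⁻]/[CO3^2-])
log₁₀(19.5) = +1.290
pH = 9.09 − (+1.290) = 7.80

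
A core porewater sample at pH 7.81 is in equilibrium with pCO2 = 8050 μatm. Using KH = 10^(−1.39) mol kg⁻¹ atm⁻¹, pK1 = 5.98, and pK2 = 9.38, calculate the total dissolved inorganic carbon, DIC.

[CO2*] = KH · pCO2 = 10^(−1.39) × 8050×10^-6 = 3.279×10^-4 mol/kg
α₀ = 1/(1 + K1/[H⁺] + K1K2/[H⁺]²) = 1/(1 + 10^+1.83 + 10^+0.26) = 0.01420
DIC = [CO2*]/α₀ = 3.279×10^-4 / 0.01420 = 23.1 mmol/kg

DIC = 23.1 mmol/kg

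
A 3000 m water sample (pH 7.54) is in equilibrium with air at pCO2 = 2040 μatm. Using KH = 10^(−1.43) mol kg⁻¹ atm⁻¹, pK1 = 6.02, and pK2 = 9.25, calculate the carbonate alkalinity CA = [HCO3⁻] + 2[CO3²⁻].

CA = 2.61 mmol/kg

[CO2*] = KH · pCO2 = 10^(−1.43) × 2040×10^-6 = 7.579×10^-5 mol/kg
α₀ = 1/(1 + K1/[H⁺] + K1K2/[H⁺]²) = 1/(1 + 10^+1.52 + 10^-0.19) = 0.02877
DIC = [CO2*]/α₀ = 7.579×10^-5 / 0.02877 = 2.634 mmol/kg
CA = (α₁ + 2α₂)·DIC = (0.9527 + 2×0.01858) × 2.634 = 2.61 mmol/kg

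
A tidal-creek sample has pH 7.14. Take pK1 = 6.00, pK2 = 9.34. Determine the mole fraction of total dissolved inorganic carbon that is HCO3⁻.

α₁ = 0.927

α₁ = 1 / (1 + [H⁺]/K1 + K2/[H⁺]) = 1 / (1 + 10^-1.14 + 10^-2.20)
   = 1 / (1 + 0.072444 + 0.0063096) = 1/1.0788 = 0.9270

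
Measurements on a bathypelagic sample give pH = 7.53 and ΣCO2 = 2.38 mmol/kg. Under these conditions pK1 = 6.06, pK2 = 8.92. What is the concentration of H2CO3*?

[CO2*] = 0.0750 mmol/kg

α₀ = 1 / (1 + K1/[H⁺] + K1K2/[H⁺]²) = 1 / (1 + 10^+1.47 + 10^+0.08)
   = 1 / (1 + 29.512 + 1.2023) = 1/31.714 = 0.03153
[CO2*] = α₀ × DIC = 0.03153 × 2.38 = 0.0750 mmol/kg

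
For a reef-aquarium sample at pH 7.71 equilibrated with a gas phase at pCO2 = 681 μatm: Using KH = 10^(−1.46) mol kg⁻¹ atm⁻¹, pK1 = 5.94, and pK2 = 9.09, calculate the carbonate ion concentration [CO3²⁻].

[CO3²⁻] = 0.0580 mmol/kg

[CO2*] = KH · pCO2 = 10^(−1.46) × 681×10^-6 = 2.361×10^-5 mol/kg
α₀ = 1/(1 + K1/[H⁺] + K1K2/[H⁺]²) = 1/(1 + 10^+1.77 + 10^+0.39) = 0.01604
DIC = [CO2*]/α₀ = 2.361×10^-5 / 0.01604 = 1.472 mmol/kg
[CO3²⁻] = α₂·DIC; α₂ = 0.03938, so [CO3²⁻] = 0.03938 × 1.472 = 0.0580 mmol/kg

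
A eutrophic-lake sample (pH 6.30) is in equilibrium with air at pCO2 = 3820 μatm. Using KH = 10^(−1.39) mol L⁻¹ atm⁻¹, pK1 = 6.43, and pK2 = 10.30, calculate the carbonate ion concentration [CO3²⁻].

[CO2*] = KH · pCO2 = 10^(−1.39) × 3820×10^-6 = 1.556×10^-4 mol/L
α₀ = 1/(1 + K1/[H⁺] + K1K2/[H⁺]²) = 1/(1 + 10^-0.13 + 10^-4.13) = 0.5743
DIC = [CO2*]/α₀ = 1.556×10^-4 / 0.5743 = 0.2710 mmol/L
[CO3²⁻] = α₂·DIC; α₂ = 4.257×10^-5, so [CO3²⁻] = 4.257×10^-5 × 0.2710 = 1.15×10^-5 mmol/L = 0.0115 μmol/L

[CO3²⁻] = 0.0115 μmol/L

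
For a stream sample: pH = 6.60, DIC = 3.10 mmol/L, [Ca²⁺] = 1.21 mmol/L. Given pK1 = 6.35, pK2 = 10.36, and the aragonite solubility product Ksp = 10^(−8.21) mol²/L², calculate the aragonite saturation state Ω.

α₂ = 1 / (1 + [H⁺]/K2 + [H⁺]²/(K1K2)) = 1 / (1 + 10^+3.76 + 10^+3.51)
   = 1 / (1 + 5754.4 + 3235.9) = 1/8991.3 = 0.0001112
[CO3²⁻] = α₂ × DIC = 0.0001112 × 3.10 = 0.0003448 mmol/L = 0.3448 μmol/L
Ksp = 10^(−8.21) = 6.166×10^-9
Ω = [Ca²⁺][CO3²⁻]/Ksp = (1.21×10^-3)(3.448×10^-7) / 6.166×10^-9 = 0.0677

Ω = 0.0677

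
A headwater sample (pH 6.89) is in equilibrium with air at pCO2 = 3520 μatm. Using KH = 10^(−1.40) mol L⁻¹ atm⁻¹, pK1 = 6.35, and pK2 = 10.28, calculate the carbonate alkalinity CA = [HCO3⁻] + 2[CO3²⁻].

CA = 0.486 mmol/L

[CO2*] = KH · pCO2 = 10^(−1.40) × 3520×10^-6 = 1.401×10^-4 mol/L
α₀ = 1/(1 + K1/[H⁺] + K1K2/[H⁺]²) = 1/(1 + 10^+0.54 + 10^-2.85) = 0.2238
DIC = [CO2*]/α₀ = 1.401×10^-4 / 0.2238 = 0.6262 mmol/L
CA = (α₁ + 2α₂)·DIC = (0.7759 + 2×0.0003161) × 0.6262 = 0.486 mmol/L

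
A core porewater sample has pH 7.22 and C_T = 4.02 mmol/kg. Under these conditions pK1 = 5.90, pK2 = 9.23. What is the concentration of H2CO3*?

[CO2*] = 0.182 mmol/kg

α₀ = 1 / (1 + K1/[H⁺] + K1K2/[H⁺]²) = 1 / (1 + 10^+1.32 + 10^-0.69)
   = 1 / (1 + 20.893 + 0.20417) = 1/22.097 = 0.04525
[CO2*] = α₀ × DIC = 0.04525 × 4.02 = 0.182 mmol/kg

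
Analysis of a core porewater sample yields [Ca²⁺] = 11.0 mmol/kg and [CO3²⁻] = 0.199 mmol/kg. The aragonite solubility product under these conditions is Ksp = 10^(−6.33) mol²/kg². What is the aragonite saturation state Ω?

Ksp = 10^(−6.33) = 4.677×10^-7
Ω = [Ca²⁺][CO3²⁻]/Ksp = (11.0×10^-3)(0.199×10^-3) / 4.677×10^-7 = 4.68

Ω = 4.68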